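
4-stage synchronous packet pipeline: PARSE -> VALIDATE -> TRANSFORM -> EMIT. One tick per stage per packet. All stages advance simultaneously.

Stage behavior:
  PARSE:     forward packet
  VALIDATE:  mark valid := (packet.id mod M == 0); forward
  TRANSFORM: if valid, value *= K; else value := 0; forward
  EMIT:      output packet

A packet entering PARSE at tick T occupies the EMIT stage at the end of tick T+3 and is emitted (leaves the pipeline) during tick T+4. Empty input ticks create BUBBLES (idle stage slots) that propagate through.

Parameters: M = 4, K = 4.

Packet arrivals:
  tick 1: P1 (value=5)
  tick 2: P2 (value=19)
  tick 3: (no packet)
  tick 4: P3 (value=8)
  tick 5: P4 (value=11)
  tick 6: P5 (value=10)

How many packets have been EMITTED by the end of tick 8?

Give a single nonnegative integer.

Tick 1: [PARSE:P1(v=5,ok=F), VALIDATE:-, TRANSFORM:-, EMIT:-] out:-; in:P1
Tick 2: [PARSE:P2(v=19,ok=F), VALIDATE:P1(v=5,ok=F), TRANSFORM:-, EMIT:-] out:-; in:P2
Tick 3: [PARSE:-, VALIDATE:P2(v=19,ok=F), TRANSFORM:P1(v=0,ok=F), EMIT:-] out:-; in:-
Tick 4: [PARSE:P3(v=8,ok=F), VALIDATE:-, TRANSFORM:P2(v=0,ok=F), EMIT:P1(v=0,ok=F)] out:-; in:P3
Tick 5: [PARSE:P4(v=11,ok=F), VALIDATE:P3(v=8,ok=F), TRANSFORM:-, EMIT:P2(v=0,ok=F)] out:P1(v=0); in:P4
Tick 6: [PARSE:P5(v=10,ok=F), VALIDATE:P4(v=11,ok=T), TRANSFORM:P3(v=0,ok=F), EMIT:-] out:P2(v=0); in:P5
Tick 7: [PARSE:-, VALIDATE:P5(v=10,ok=F), TRANSFORM:P4(v=44,ok=T), EMIT:P3(v=0,ok=F)] out:-; in:-
Tick 8: [PARSE:-, VALIDATE:-, TRANSFORM:P5(v=0,ok=F), EMIT:P4(v=44,ok=T)] out:P3(v=0); in:-
Emitted by tick 8: ['P1', 'P2', 'P3']

Answer: 3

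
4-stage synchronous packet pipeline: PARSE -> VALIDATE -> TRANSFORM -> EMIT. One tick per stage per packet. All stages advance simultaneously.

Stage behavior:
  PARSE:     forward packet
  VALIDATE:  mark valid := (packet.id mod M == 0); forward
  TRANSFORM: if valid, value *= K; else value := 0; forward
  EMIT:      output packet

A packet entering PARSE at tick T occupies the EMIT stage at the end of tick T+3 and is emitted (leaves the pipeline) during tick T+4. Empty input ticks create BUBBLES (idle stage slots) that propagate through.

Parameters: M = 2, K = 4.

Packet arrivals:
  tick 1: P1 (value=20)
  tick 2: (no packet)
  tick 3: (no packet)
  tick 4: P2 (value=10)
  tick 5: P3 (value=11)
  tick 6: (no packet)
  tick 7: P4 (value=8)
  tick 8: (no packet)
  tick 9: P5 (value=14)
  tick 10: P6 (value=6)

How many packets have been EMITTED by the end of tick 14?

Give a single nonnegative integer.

Tick 1: [PARSE:P1(v=20,ok=F), VALIDATE:-, TRANSFORM:-, EMIT:-] out:-; in:P1
Tick 2: [PARSE:-, VALIDATE:P1(v=20,ok=F), TRANSFORM:-, EMIT:-] out:-; in:-
Tick 3: [PARSE:-, VALIDATE:-, TRANSFORM:P1(v=0,ok=F), EMIT:-] out:-; in:-
Tick 4: [PARSE:P2(v=10,ok=F), VALIDATE:-, TRANSFORM:-, EMIT:P1(v=0,ok=F)] out:-; in:P2
Tick 5: [PARSE:P3(v=11,ok=F), VALIDATE:P2(v=10,ok=T), TRANSFORM:-, EMIT:-] out:P1(v=0); in:P3
Tick 6: [PARSE:-, VALIDATE:P3(v=11,ok=F), TRANSFORM:P2(v=40,ok=T), EMIT:-] out:-; in:-
Tick 7: [PARSE:P4(v=8,ok=F), VALIDATE:-, TRANSFORM:P3(v=0,ok=F), EMIT:P2(v=40,ok=T)] out:-; in:P4
Tick 8: [PARSE:-, VALIDATE:P4(v=8,ok=T), TRANSFORM:-, EMIT:P3(v=0,ok=F)] out:P2(v=40); in:-
Tick 9: [PARSE:P5(v=14,ok=F), VALIDATE:-, TRANSFORM:P4(v=32,ok=T), EMIT:-] out:P3(v=0); in:P5
Tick 10: [PARSE:P6(v=6,ok=F), VALIDATE:P5(v=14,ok=F), TRANSFORM:-, EMIT:P4(v=32,ok=T)] out:-; in:P6
Tick 11: [PARSE:-, VALIDATE:P6(v=6,ok=T), TRANSFORM:P5(v=0,ok=F), EMIT:-] out:P4(v=32); in:-
Tick 12: [PARSE:-, VALIDATE:-, TRANSFORM:P6(v=24,ok=T), EMIT:P5(v=0,ok=F)] out:-; in:-
Tick 13: [PARSE:-, VALIDATE:-, TRANSFORM:-, EMIT:P6(v=24,ok=T)] out:P5(v=0); in:-
Tick 14: [PARSE:-, VALIDATE:-, TRANSFORM:-, EMIT:-] out:P6(v=24); in:-
Emitted by tick 14: ['P1', 'P2', 'P3', 'P4', 'P5', 'P6']

Answer: 6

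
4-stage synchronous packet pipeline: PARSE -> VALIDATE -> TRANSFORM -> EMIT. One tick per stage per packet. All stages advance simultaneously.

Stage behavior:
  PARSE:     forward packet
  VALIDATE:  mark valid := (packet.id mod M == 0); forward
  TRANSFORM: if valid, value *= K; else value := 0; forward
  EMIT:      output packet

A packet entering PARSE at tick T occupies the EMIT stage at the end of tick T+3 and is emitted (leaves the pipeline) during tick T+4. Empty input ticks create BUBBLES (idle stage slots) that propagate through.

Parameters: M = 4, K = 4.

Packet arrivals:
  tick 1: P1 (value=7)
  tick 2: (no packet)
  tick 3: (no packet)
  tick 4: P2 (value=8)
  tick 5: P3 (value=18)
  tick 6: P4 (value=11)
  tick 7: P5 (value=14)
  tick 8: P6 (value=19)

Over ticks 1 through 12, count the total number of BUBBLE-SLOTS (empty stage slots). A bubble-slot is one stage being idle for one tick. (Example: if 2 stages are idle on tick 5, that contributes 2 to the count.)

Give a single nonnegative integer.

Tick 1: [PARSE:P1(v=7,ok=F), VALIDATE:-, TRANSFORM:-, EMIT:-] out:-; bubbles=3
Tick 2: [PARSE:-, VALIDATE:P1(v=7,ok=F), TRANSFORM:-, EMIT:-] out:-; bubbles=3
Tick 3: [PARSE:-, VALIDATE:-, TRANSFORM:P1(v=0,ok=F), EMIT:-] out:-; bubbles=3
Tick 4: [PARSE:P2(v=8,ok=F), VALIDATE:-, TRANSFORM:-, EMIT:P1(v=0,ok=F)] out:-; bubbles=2
Tick 5: [PARSE:P3(v=18,ok=F), VALIDATE:P2(v=8,ok=F), TRANSFORM:-, EMIT:-] out:P1(v=0); bubbles=2
Tick 6: [PARSE:P4(v=11,ok=F), VALIDATE:P3(v=18,ok=F), TRANSFORM:P2(v=0,ok=F), EMIT:-] out:-; bubbles=1
Tick 7: [PARSE:P5(v=14,ok=F), VALIDATE:P4(v=11,ok=T), TRANSFORM:P3(v=0,ok=F), EMIT:P2(v=0,ok=F)] out:-; bubbles=0
Tick 8: [PARSE:P6(v=19,ok=F), VALIDATE:P5(v=14,ok=F), TRANSFORM:P4(v=44,ok=T), EMIT:P3(v=0,ok=F)] out:P2(v=0); bubbles=0
Tick 9: [PARSE:-, VALIDATE:P6(v=19,ok=F), TRANSFORM:P5(v=0,ok=F), EMIT:P4(v=44,ok=T)] out:P3(v=0); bubbles=1
Tick 10: [PARSE:-, VALIDATE:-, TRANSFORM:P6(v=0,ok=F), EMIT:P5(v=0,ok=F)] out:P4(v=44); bubbles=2
Tick 11: [PARSE:-, VALIDATE:-, TRANSFORM:-, EMIT:P6(v=0,ok=F)] out:P5(v=0); bubbles=3
Tick 12: [PARSE:-, VALIDATE:-, TRANSFORM:-, EMIT:-] out:P6(v=0); bubbles=4
Total bubble-slots: 24

Answer: 24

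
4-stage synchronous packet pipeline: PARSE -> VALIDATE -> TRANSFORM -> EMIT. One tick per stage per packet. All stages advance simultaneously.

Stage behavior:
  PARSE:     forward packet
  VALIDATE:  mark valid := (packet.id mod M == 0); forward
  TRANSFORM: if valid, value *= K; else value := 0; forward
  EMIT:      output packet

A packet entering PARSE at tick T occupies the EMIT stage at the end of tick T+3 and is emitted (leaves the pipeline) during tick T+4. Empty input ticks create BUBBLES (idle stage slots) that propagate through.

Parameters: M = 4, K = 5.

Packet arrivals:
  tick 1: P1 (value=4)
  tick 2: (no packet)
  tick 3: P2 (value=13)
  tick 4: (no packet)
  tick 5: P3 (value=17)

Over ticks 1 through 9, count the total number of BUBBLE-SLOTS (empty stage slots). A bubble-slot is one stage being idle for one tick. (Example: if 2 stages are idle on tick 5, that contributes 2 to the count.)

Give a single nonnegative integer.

Tick 1: [PARSE:P1(v=4,ok=F), VALIDATE:-, TRANSFORM:-, EMIT:-] out:-; bubbles=3
Tick 2: [PARSE:-, VALIDATE:P1(v=4,ok=F), TRANSFORM:-, EMIT:-] out:-; bubbles=3
Tick 3: [PARSE:P2(v=13,ok=F), VALIDATE:-, TRANSFORM:P1(v=0,ok=F), EMIT:-] out:-; bubbles=2
Tick 4: [PARSE:-, VALIDATE:P2(v=13,ok=F), TRANSFORM:-, EMIT:P1(v=0,ok=F)] out:-; bubbles=2
Tick 5: [PARSE:P3(v=17,ok=F), VALIDATE:-, TRANSFORM:P2(v=0,ok=F), EMIT:-] out:P1(v=0); bubbles=2
Tick 6: [PARSE:-, VALIDATE:P3(v=17,ok=F), TRANSFORM:-, EMIT:P2(v=0,ok=F)] out:-; bubbles=2
Tick 7: [PARSE:-, VALIDATE:-, TRANSFORM:P3(v=0,ok=F), EMIT:-] out:P2(v=0); bubbles=3
Tick 8: [PARSE:-, VALIDATE:-, TRANSFORM:-, EMIT:P3(v=0,ok=F)] out:-; bubbles=3
Tick 9: [PARSE:-, VALIDATE:-, TRANSFORM:-, EMIT:-] out:P3(v=0); bubbles=4
Total bubble-slots: 24

Answer: 24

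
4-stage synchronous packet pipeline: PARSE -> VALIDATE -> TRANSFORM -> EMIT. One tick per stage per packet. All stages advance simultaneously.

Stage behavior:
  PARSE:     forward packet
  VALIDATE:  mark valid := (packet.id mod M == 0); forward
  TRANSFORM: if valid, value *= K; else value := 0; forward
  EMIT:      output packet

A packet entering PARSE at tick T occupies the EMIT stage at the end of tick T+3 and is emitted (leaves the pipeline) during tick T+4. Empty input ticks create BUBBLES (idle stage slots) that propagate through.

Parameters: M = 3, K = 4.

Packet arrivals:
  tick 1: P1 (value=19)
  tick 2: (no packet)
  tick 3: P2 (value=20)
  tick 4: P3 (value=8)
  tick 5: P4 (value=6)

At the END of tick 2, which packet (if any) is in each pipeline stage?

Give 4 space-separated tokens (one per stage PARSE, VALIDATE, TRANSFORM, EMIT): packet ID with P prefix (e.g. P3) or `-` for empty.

Answer: - P1 - -

Derivation:
Tick 1: [PARSE:P1(v=19,ok=F), VALIDATE:-, TRANSFORM:-, EMIT:-] out:-; in:P1
Tick 2: [PARSE:-, VALIDATE:P1(v=19,ok=F), TRANSFORM:-, EMIT:-] out:-; in:-
At end of tick 2: ['-', 'P1', '-', '-']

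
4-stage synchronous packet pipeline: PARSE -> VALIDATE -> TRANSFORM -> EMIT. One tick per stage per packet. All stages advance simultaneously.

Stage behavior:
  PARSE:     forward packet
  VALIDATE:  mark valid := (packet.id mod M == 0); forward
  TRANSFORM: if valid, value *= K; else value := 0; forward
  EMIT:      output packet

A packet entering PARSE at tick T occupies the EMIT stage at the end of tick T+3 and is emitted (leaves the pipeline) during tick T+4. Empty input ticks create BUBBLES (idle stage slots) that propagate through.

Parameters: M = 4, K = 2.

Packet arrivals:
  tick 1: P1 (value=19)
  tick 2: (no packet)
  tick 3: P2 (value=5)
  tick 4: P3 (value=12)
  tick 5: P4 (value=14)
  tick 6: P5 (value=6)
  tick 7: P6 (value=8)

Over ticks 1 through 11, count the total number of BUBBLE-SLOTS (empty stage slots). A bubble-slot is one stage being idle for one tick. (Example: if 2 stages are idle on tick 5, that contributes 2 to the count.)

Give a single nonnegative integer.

Answer: 20

Derivation:
Tick 1: [PARSE:P1(v=19,ok=F), VALIDATE:-, TRANSFORM:-, EMIT:-] out:-; bubbles=3
Tick 2: [PARSE:-, VALIDATE:P1(v=19,ok=F), TRANSFORM:-, EMIT:-] out:-; bubbles=3
Tick 3: [PARSE:P2(v=5,ok=F), VALIDATE:-, TRANSFORM:P1(v=0,ok=F), EMIT:-] out:-; bubbles=2
Tick 4: [PARSE:P3(v=12,ok=F), VALIDATE:P2(v=5,ok=F), TRANSFORM:-, EMIT:P1(v=0,ok=F)] out:-; bubbles=1
Tick 5: [PARSE:P4(v=14,ok=F), VALIDATE:P3(v=12,ok=F), TRANSFORM:P2(v=0,ok=F), EMIT:-] out:P1(v=0); bubbles=1
Tick 6: [PARSE:P5(v=6,ok=F), VALIDATE:P4(v=14,ok=T), TRANSFORM:P3(v=0,ok=F), EMIT:P2(v=0,ok=F)] out:-; bubbles=0
Tick 7: [PARSE:P6(v=8,ok=F), VALIDATE:P5(v=6,ok=F), TRANSFORM:P4(v=28,ok=T), EMIT:P3(v=0,ok=F)] out:P2(v=0); bubbles=0
Tick 8: [PARSE:-, VALIDATE:P6(v=8,ok=F), TRANSFORM:P5(v=0,ok=F), EMIT:P4(v=28,ok=T)] out:P3(v=0); bubbles=1
Tick 9: [PARSE:-, VALIDATE:-, TRANSFORM:P6(v=0,ok=F), EMIT:P5(v=0,ok=F)] out:P4(v=28); bubbles=2
Tick 10: [PARSE:-, VALIDATE:-, TRANSFORM:-, EMIT:P6(v=0,ok=F)] out:P5(v=0); bubbles=3
Tick 11: [PARSE:-, VALIDATE:-, TRANSFORM:-, EMIT:-] out:P6(v=0); bubbles=4
Total bubble-slots: 20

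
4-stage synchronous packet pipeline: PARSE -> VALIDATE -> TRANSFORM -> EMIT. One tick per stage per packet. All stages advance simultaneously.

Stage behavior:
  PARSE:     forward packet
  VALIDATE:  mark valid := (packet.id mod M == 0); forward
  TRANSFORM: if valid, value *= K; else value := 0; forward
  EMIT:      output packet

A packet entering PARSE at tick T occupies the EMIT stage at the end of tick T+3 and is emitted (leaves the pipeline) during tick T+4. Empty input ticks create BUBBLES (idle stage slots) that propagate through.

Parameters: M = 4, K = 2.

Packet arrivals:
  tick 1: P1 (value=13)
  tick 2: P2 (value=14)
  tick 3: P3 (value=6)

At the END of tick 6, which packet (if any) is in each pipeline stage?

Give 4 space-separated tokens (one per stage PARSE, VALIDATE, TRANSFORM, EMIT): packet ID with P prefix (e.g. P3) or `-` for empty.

Answer: - - - P3

Derivation:
Tick 1: [PARSE:P1(v=13,ok=F), VALIDATE:-, TRANSFORM:-, EMIT:-] out:-; in:P1
Tick 2: [PARSE:P2(v=14,ok=F), VALIDATE:P1(v=13,ok=F), TRANSFORM:-, EMIT:-] out:-; in:P2
Tick 3: [PARSE:P3(v=6,ok=F), VALIDATE:P2(v=14,ok=F), TRANSFORM:P1(v=0,ok=F), EMIT:-] out:-; in:P3
Tick 4: [PARSE:-, VALIDATE:P3(v=6,ok=F), TRANSFORM:P2(v=0,ok=F), EMIT:P1(v=0,ok=F)] out:-; in:-
Tick 5: [PARSE:-, VALIDATE:-, TRANSFORM:P3(v=0,ok=F), EMIT:P2(v=0,ok=F)] out:P1(v=0); in:-
Tick 6: [PARSE:-, VALIDATE:-, TRANSFORM:-, EMIT:P3(v=0,ok=F)] out:P2(v=0); in:-
At end of tick 6: ['-', '-', '-', 'P3']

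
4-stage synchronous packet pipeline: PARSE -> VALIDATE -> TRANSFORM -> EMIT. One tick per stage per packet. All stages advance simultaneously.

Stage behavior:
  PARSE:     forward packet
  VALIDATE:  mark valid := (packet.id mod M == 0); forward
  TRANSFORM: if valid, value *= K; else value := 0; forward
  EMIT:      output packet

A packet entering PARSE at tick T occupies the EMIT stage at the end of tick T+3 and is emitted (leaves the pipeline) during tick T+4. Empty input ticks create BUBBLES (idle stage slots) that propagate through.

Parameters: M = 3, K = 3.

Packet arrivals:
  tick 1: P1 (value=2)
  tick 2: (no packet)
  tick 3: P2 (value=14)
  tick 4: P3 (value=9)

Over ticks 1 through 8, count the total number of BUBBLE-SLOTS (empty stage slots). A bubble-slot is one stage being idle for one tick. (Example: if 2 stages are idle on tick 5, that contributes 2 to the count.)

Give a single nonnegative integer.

Answer: 20

Derivation:
Tick 1: [PARSE:P1(v=2,ok=F), VALIDATE:-, TRANSFORM:-, EMIT:-] out:-; bubbles=3
Tick 2: [PARSE:-, VALIDATE:P1(v=2,ok=F), TRANSFORM:-, EMIT:-] out:-; bubbles=3
Tick 3: [PARSE:P2(v=14,ok=F), VALIDATE:-, TRANSFORM:P1(v=0,ok=F), EMIT:-] out:-; bubbles=2
Tick 4: [PARSE:P3(v=9,ok=F), VALIDATE:P2(v=14,ok=F), TRANSFORM:-, EMIT:P1(v=0,ok=F)] out:-; bubbles=1
Tick 5: [PARSE:-, VALIDATE:P3(v=9,ok=T), TRANSFORM:P2(v=0,ok=F), EMIT:-] out:P1(v=0); bubbles=2
Tick 6: [PARSE:-, VALIDATE:-, TRANSFORM:P3(v=27,ok=T), EMIT:P2(v=0,ok=F)] out:-; bubbles=2
Tick 7: [PARSE:-, VALIDATE:-, TRANSFORM:-, EMIT:P3(v=27,ok=T)] out:P2(v=0); bubbles=3
Tick 8: [PARSE:-, VALIDATE:-, TRANSFORM:-, EMIT:-] out:P3(v=27); bubbles=4
Total bubble-slots: 20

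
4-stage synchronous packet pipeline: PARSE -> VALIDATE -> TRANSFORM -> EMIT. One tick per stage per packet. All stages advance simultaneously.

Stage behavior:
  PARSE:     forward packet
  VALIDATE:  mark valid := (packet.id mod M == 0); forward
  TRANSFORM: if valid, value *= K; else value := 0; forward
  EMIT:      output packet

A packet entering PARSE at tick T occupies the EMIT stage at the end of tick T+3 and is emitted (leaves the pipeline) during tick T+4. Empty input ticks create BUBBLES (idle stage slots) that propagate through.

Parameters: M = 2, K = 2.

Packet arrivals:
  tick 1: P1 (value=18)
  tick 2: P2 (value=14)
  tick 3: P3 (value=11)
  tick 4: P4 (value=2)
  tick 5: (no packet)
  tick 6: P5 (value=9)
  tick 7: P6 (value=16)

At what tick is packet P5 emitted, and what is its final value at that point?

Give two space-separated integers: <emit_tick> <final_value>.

Answer: 10 0

Derivation:
Tick 1: [PARSE:P1(v=18,ok=F), VALIDATE:-, TRANSFORM:-, EMIT:-] out:-; in:P1
Tick 2: [PARSE:P2(v=14,ok=F), VALIDATE:P1(v=18,ok=F), TRANSFORM:-, EMIT:-] out:-; in:P2
Tick 3: [PARSE:P3(v=11,ok=F), VALIDATE:P2(v=14,ok=T), TRANSFORM:P1(v=0,ok=F), EMIT:-] out:-; in:P3
Tick 4: [PARSE:P4(v=2,ok=F), VALIDATE:P3(v=11,ok=F), TRANSFORM:P2(v=28,ok=T), EMIT:P1(v=0,ok=F)] out:-; in:P4
Tick 5: [PARSE:-, VALIDATE:P4(v=2,ok=T), TRANSFORM:P3(v=0,ok=F), EMIT:P2(v=28,ok=T)] out:P1(v=0); in:-
Tick 6: [PARSE:P5(v=9,ok=F), VALIDATE:-, TRANSFORM:P4(v=4,ok=T), EMIT:P3(v=0,ok=F)] out:P2(v=28); in:P5
Tick 7: [PARSE:P6(v=16,ok=F), VALIDATE:P5(v=9,ok=F), TRANSFORM:-, EMIT:P4(v=4,ok=T)] out:P3(v=0); in:P6
Tick 8: [PARSE:-, VALIDATE:P6(v=16,ok=T), TRANSFORM:P5(v=0,ok=F), EMIT:-] out:P4(v=4); in:-
Tick 9: [PARSE:-, VALIDATE:-, TRANSFORM:P6(v=32,ok=T), EMIT:P5(v=0,ok=F)] out:-; in:-
Tick 10: [PARSE:-, VALIDATE:-, TRANSFORM:-, EMIT:P6(v=32,ok=T)] out:P5(v=0); in:-
Tick 11: [PARSE:-, VALIDATE:-, TRANSFORM:-, EMIT:-] out:P6(v=32); in:-
P5: arrives tick 6, valid=False (id=5, id%2=1), emit tick 10, final value 0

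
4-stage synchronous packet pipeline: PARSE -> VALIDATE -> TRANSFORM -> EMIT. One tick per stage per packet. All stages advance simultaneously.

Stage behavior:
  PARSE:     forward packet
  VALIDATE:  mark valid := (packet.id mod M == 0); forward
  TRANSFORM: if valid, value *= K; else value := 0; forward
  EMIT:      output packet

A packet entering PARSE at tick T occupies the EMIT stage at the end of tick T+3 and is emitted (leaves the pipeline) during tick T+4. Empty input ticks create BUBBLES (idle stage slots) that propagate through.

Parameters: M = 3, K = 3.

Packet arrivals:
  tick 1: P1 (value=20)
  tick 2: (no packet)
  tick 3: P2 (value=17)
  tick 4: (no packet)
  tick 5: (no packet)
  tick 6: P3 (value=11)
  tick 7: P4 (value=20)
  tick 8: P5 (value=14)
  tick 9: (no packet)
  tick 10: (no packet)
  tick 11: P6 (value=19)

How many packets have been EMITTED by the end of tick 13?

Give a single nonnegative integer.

Answer: 5

Derivation:
Tick 1: [PARSE:P1(v=20,ok=F), VALIDATE:-, TRANSFORM:-, EMIT:-] out:-; in:P1
Tick 2: [PARSE:-, VALIDATE:P1(v=20,ok=F), TRANSFORM:-, EMIT:-] out:-; in:-
Tick 3: [PARSE:P2(v=17,ok=F), VALIDATE:-, TRANSFORM:P1(v=0,ok=F), EMIT:-] out:-; in:P2
Tick 4: [PARSE:-, VALIDATE:P2(v=17,ok=F), TRANSFORM:-, EMIT:P1(v=0,ok=F)] out:-; in:-
Tick 5: [PARSE:-, VALIDATE:-, TRANSFORM:P2(v=0,ok=F), EMIT:-] out:P1(v=0); in:-
Tick 6: [PARSE:P3(v=11,ok=F), VALIDATE:-, TRANSFORM:-, EMIT:P2(v=0,ok=F)] out:-; in:P3
Tick 7: [PARSE:P4(v=20,ok=F), VALIDATE:P3(v=11,ok=T), TRANSFORM:-, EMIT:-] out:P2(v=0); in:P4
Tick 8: [PARSE:P5(v=14,ok=F), VALIDATE:P4(v=20,ok=F), TRANSFORM:P3(v=33,ok=T), EMIT:-] out:-; in:P5
Tick 9: [PARSE:-, VALIDATE:P5(v=14,ok=F), TRANSFORM:P4(v=0,ok=F), EMIT:P3(v=33,ok=T)] out:-; in:-
Tick 10: [PARSE:-, VALIDATE:-, TRANSFORM:P5(v=0,ok=F), EMIT:P4(v=0,ok=F)] out:P3(v=33); in:-
Tick 11: [PARSE:P6(v=19,ok=F), VALIDATE:-, TRANSFORM:-, EMIT:P5(v=0,ok=F)] out:P4(v=0); in:P6
Tick 12: [PARSE:-, VALIDATE:P6(v=19,ok=T), TRANSFORM:-, EMIT:-] out:P5(v=0); in:-
Tick 13: [PARSE:-, VALIDATE:-, TRANSFORM:P6(v=57,ok=T), EMIT:-] out:-; in:-
Emitted by tick 13: ['P1', 'P2', 'P3', 'P4', 'P5']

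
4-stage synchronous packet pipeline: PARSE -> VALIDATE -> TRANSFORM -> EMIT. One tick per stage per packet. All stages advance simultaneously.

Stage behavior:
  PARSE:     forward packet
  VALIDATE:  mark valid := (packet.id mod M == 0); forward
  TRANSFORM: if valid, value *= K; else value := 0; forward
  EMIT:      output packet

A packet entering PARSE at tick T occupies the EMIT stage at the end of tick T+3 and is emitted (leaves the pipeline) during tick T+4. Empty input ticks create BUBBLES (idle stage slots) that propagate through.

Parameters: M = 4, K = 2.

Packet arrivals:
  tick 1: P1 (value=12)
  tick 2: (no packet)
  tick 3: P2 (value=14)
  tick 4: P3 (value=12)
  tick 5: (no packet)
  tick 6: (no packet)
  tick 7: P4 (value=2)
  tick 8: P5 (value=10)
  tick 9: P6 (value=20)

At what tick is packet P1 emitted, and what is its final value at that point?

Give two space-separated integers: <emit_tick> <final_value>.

Answer: 5 0

Derivation:
Tick 1: [PARSE:P1(v=12,ok=F), VALIDATE:-, TRANSFORM:-, EMIT:-] out:-; in:P1
Tick 2: [PARSE:-, VALIDATE:P1(v=12,ok=F), TRANSFORM:-, EMIT:-] out:-; in:-
Tick 3: [PARSE:P2(v=14,ok=F), VALIDATE:-, TRANSFORM:P1(v=0,ok=F), EMIT:-] out:-; in:P2
Tick 4: [PARSE:P3(v=12,ok=F), VALIDATE:P2(v=14,ok=F), TRANSFORM:-, EMIT:P1(v=0,ok=F)] out:-; in:P3
Tick 5: [PARSE:-, VALIDATE:P3(v=12,ok=F), TRANSFORM:P2(v=0,ok=F), EMIT:-] out:P1(v=0); in:-
Tick 6: [PARSE:-, VALIDATE:-, TRANSFORM:P3(v=0,ok=F), EMIT:P2(v=0,ok=F)] out:-; in:-
Tick 7: [PARSE:P4(v=2,ok=F), VALIDATE:-, TRANSFORM:-, EMIT:P3(v=0,ok=F)] out:P2(v=0); in:P4
Tick 8: [PARSE:P5(v=10,ok=F), VALIDATE:P4(v=2,ok=T), TRANSFORM:-, EMIT:-] out:P3(v=0); in:P5
Tick 9: [PARSE:P6(v=20,ok=F), VALIDATE:P5(v=10,ok=F), TRANSFORM:P4(v=4,ok=T), EMIT:-] out:-; in:P6
Tick 10: [PARSE:-, VALIDATE:P6(v=20,ok=F), TRANSFORM:P5(v=0,ok=F), EMIT:P4(v=4,ok=T)] out:-; in:-
Tick 11: [PARSE:-, VALIDATE:-, TRANSFORM:P6(v=0,ok=F), EMIT:P5(v=0,ok=F)] out:P4(v=4); in:-
Tick 12: [PARSE:-, VALIDATE:-, TRANSFORM:-, EMIT:P6(v=0,ok=F)] out:P5(v=0); in:-
Tick 13: [PARSE:-, VALIDATE:-, TRANSFORM:-, EMIT:-] out:P6(v=0); in:-
P1: arrives tick 1, valid=False (id=1, id%4=1), emit tick 5, final value 0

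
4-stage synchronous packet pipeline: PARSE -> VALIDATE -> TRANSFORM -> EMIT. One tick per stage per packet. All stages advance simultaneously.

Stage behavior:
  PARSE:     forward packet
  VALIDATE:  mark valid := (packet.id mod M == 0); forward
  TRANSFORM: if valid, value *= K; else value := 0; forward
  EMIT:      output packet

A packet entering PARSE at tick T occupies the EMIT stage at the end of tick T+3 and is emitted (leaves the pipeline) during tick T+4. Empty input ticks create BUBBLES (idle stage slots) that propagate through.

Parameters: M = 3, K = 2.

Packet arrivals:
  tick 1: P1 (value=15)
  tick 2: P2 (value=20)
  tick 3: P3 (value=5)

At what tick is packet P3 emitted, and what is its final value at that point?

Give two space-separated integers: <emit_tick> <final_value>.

Answer: 7 10

Derivation:
Tick 1: [PARSE:P1(v=15,ok=F), VALIDATE:-, TRANSFORM:-, EMIT:-] out:-; in:P1
Tick 2: [PARSE:P2(v=20,ok=F), VALIDATE:P1(v=15,ok=F), TRANSFORM:-, EMIT:-] out:-; in:P2
Tick 3: [PARSE:P3(v=5,ok=F), VALIDATE:P2(v=20,ok=F), TRANSFORM:P1(v=0,ok=F), EMIT:-] out:-; in:P3
Tick 4: [PARSE:-, VALIDATE:P3(v=5,ok=T), TRANSFORM:P2(v=0,ok=F), EMIT:P1(v=0,ok=F)] out:-; in:-
Tick 5: [PARSE:-, VALIDATE:-, TRANSFORM:P3(v=10,ok=T), EMIT:P2(v=0,ok=F)] out:P1(v=0); in:-
Tick 6: [PARSE:-, VALIDATE:-, TRANSFORM:-, EMIT:P3(v=10,ok=T)] out:P2(v=0); in:-
Tick 7: [PARSE:-, VALIDATE:-, TRANSFORM:-, EMIT:-] out:P3(v=10); in:-
P3: arrives tick 3, valid=True (id=3, id%3=0), emit tick 7, final value 10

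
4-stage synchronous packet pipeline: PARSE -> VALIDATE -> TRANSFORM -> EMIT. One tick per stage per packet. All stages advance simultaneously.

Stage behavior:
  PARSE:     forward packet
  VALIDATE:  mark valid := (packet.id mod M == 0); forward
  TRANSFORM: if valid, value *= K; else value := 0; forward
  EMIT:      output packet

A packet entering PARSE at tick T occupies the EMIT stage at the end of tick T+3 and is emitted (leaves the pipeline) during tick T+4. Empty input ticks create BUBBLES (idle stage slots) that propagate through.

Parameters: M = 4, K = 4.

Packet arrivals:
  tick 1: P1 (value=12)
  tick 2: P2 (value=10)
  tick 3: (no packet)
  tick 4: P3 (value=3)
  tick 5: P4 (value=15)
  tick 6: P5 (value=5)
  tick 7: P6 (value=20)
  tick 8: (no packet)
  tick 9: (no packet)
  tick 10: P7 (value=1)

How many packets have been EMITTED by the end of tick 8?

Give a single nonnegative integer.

Answer: 3

Derivation:
Tick 1: [PARSE:P1(v=12,ok=F), VALIDATE:-, TRANSFORM:-, EMIT:-] out:-; in:P1
Tick 2: [PARSE:P2(v=10,ok=F), VALIDATE:P1(v=12,ok=F), TRANSFORM:-, EMIT:-] out:-; in:P2
Tick 3: [PARSE:-, VALIDATE:P2(v=10,ok=F), TRANSFORM:P1(v=0,ok=F), EMIT:-] out:-; in:-
Tick 4: [PARSE:P3(v=3,ok=F), VALIDATE:-, TRANSFORM:P2(v=0,ok=F), EMIT:P1(v=0,ok=F)] out:-; in:P3
Tick 5: [PARSE:P4(v=15,ok=F), VALIDATE:P3(v=3,ok=F), TRANSFORM:-, EMIT:P2(v=0,ok=F)] out:P1(v=0); in:P4
Tick 6: [PARSE:P5(v=5,ok=F), VALIDATE:P4(v=15,ok=T), TRANSFORM:P3(v=0,ok=F), EMIT:-] out:P2(v=0); in:P5
Tick 7: [PARSE:P6(v=20,ok=F), VALIDATE:P5(v=5,ok=F), TRANSFORM:P4(v=60,ok=T), EMIT:P3(v=0,ok=F)] out:-; in:P6
Tick 8: [PARSE:-, VALIDATE:P6(v=20,ok=F), TRANSFORM:P5(v=0,ok=F), EMIT:P4(v=60,ok=T)] out:P3(v=0); in:-
Emitted by tick 8: ['P1', 'P2', 'P3']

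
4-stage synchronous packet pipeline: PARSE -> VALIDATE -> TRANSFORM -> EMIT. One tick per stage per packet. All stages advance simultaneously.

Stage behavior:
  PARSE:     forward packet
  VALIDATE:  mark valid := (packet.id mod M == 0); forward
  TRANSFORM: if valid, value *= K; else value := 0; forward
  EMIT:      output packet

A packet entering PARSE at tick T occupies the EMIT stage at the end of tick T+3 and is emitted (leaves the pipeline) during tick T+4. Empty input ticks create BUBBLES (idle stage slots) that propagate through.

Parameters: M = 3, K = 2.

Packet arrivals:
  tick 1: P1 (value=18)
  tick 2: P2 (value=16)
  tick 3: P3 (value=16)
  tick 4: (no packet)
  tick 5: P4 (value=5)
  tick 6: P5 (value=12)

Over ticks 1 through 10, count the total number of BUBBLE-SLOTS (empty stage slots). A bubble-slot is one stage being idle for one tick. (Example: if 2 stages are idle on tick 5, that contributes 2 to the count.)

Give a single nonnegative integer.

Tick 1: [PARSE:P1(v=18,ok=F), VALIDATE:-, TRANSFORM:-, EMIT:-] out:-; bubbles=3
Tick 2: [PARSE:P2(v=16,ok=F), VALIDATE:P1(v=18,ok=F), TRANSFORM:-, EMIT:-] out:-; bubbles=2
Tick 3: [PARSE:P3(v=16,ok=F), VALIDATE:P2(v=16,ok=F), TRANSFORM:P1(v=0,ok=F), EMIT:-] out:-; bubbles=1
Tick 4: [PARSE:-, VALIDATE:P3(v=16,ok=T), TRANSFORM:P2(v=0,ok=F), EMIT:P1(v=0,ok=F)] out:-; bubbles=1
Tick 5: [PARSE:P4(v=5,ok=F), VALIDATE:-, TRANSFORM:P3(v=32,ok=T), EMIT:P2(v=0,ok=F)] out:P1(v=0); bubbles=1
Tick 6: [PARSE:P5(v=12,ok=F), VALIDATE:P4(v=5,ok=F), TRANSFORM:-, EMIT:P3(v=32,ok=T)] out:P2(v=0); bubbles=1
Tick 7: [PARSE:-, VALIDATE:P5(v=12,ok=F), TRANSFORM:P4(v=0,ok=F), EMIT:-] out:P3(v=32); bubbles=2
Tick 8: [PARSE:-, VALIDATE:-, TRANSFORM:P5(v=0,ok=F), EMIT:P4(v=0,ok=F)] out:-; bubbles=2
Tick 9: [PARSE:-, VALIDATE:-, TRANSFORM:-, EMIT:P5(v=0,ok=F)] out:P4(v=0); bubbles=3
Tick 10: [PARSE:-, VALIDATE:-, TRANSFORM:-, EMIT:-] out:P5(v=0); bubbles=4
Total bubble-slots: 20

Answer: 20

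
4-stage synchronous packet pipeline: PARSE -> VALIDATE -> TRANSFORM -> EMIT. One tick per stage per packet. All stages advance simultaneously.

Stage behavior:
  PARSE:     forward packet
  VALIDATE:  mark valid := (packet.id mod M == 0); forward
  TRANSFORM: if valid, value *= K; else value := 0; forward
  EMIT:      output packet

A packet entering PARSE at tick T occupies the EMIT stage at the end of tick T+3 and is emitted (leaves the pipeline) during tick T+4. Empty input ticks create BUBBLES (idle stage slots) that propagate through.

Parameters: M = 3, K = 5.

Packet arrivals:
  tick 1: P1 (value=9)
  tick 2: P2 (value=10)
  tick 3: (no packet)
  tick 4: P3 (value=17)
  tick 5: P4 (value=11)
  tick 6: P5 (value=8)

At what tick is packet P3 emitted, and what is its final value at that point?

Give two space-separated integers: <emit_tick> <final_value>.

Answer: 8 85

Derivation:
Tick 1: [PARSE:P1(v=9,ok=F), VALIDATE:-, TRANSFORM:-, EMIT:-] out:-; in:P1
Tick 2: [PARSE:P2(v=10,ok=F), VALIDATE:P1(v=9,ok=F), TRANSFORM:-, EMIT:-] out:-; in:P2
Tick 3: [PARSE:-, VALIDATE:P2(v=10,ok=F), TRANSFORM:P1(v=0,ok=F), EMIT:-] out:-; in:-
Tick 4: [PARSE:P3(v=17,ok=F), VALIDATE:-, TRANSFORM:P2(v=0,ok=F), EMIT:P1(v=0,ok=F)] out:-; in:P3
Tick 5: [PARSE:P4(v=11,ok=F), VALIDATE:P3(v=17,ok=T), TRANSFORM:-, EMIT:P2(v=0,ok=F)] out:P1(v=0); in:P4
Tick 6: [PARSE:P5(v=8,ok=F), VALIDATE:P4(v=11,ok=F), TRANSFORM:P3(v=85,ok=T), EMIT:-] out:P2(v=0); in:P5
Tick 7: [PARSE:-, VALIDATE:P5(v=8,ok=F), TRANSFORM:P4(v=0,ok=F), EMIT:P3(v=85,ok=T)] out:-; in:-
Tick 8: [PARSE:-, VALIDATE:-, TRANSFORM:P5(v=0,ok=F), EMIT:P4(v=0,ok=F)] out:P3(v=85); in:-
Tick 9: [PARSE:-, VALIDATE:-, TRANSFORM:-, EMIT:P5(v=0,ok=F)] out:P4(v=0); in:-
Tick 10: [PARSE:-, VALIDATE:-, TRANSFORM:-, EMIT:-] out:P5(v=0); in:-
P3: arrives tick 4, valid=True (id=3, id%3=0), emit tick 8, final value 85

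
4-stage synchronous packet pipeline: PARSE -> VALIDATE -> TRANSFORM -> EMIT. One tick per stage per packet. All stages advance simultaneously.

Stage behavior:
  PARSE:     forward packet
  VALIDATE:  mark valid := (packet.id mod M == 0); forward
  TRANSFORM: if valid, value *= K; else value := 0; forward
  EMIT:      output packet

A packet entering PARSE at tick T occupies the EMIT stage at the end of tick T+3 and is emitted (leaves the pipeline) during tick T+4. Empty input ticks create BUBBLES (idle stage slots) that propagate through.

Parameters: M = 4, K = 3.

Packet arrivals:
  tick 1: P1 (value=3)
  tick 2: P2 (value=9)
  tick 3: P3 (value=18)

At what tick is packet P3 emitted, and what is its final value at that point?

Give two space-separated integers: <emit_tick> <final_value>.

Answer: 7 0

Derivation:
Tick 1: [PARSE:P1(v=3,ok=F), VALIDATE:-, TRANSFORM:-, EMIT:-] out:-; in:P1
Tick 2: [PARSE:P2(v=9,ok=F), VALIDATE:P1(v=3,ok=F), TRANSFORM:-, EMIT:-] out:-; in:P2
Tick 3: [PARSE:P3(v=18,ok=F), VALIDATE:P2(v=9,ok=F), TRANSFORM:P1(v=0,ok=F), EMIT:-] out:-; in:P3
Tick 4: [PARSE:-, VALIDATE:P3(v=18,ok=F), TRANSFORM:P2(v=0,ok=F), EMIT:P1(v=0,ok=F)] out:-; in:-
Tick 5: [PARSE:-, VALIDATE:-, TRANSFORM:P3(v=0,ok=F), EMIT:P2(v=0,ok=F)] out:P1(v=0); in:-
Tick 6: [PARSE:-, VALIDATE:-, TRANSFORM:-, EMIT:P3(v=0,ok=F)] out:P2(v=0); in:-
Tick 7: [PARSE:-, VALIDATE:-, TRANSFORM:-, EMIT:-] out:P3(v=0); in:-
P3: arrives tick 3, valid=False (id=3, id%4=3), emit tick 7, final value 0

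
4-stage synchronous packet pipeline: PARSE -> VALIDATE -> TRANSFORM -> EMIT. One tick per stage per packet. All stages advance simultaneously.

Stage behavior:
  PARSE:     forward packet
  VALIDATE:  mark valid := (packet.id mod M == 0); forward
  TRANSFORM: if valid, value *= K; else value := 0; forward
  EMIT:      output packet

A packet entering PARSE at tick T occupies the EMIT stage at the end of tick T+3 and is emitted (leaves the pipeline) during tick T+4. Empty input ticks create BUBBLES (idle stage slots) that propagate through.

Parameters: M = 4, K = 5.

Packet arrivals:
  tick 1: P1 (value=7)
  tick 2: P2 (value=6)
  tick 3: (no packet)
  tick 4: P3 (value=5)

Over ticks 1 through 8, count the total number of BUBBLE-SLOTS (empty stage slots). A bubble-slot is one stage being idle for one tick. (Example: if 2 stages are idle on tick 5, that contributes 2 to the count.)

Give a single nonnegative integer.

Tick 1: [PARSE:P1(v=7,ok=F), VALIDATE:-, TRANSFORM:-, EMIT:-] out:-; bubbles=3
Tick 2: [PARSE:P2(v=6,ok=F), VALIDATE:P1(v=7,ok=F), TRANSFORM:-, EMIT:-] out:-; bubbles=2
Tick 3: [PARSE:-, VALIDATE:P2(v=6,ok=F), TRANSFORM:P1(v=0,ok=F), EMIT:-] out:-; bubbles=2
Tick 4: [PARSE:P3(v=5,ok=F), VALIDATE:-, TRANSFORM:P2(v=0,ok=F), EMIT:P1(v=0,ok=F)] out:-; bubbles=1
Tick 5: [PARSE:-, VALIDATE:P3(v=5,ok=F), TRANSFORM:-, EMIT:P2(v=0,ok=F)] out:P1(v=0); bubbles=2
Tick 6: [PARSE:-, VALIDATE:-, TRANSFORM:P3(v=0,ok=F), EMIT:-] out:P2(v=0); bubbles=3
Tick 7: [PARSE:-, VALIDATE:-, TRANSFORM:-, EMIT:P3(v=0,ok=F)] out:-; bubbles=3
Tick 8: [PARSE:-, VALIDATE:-, TRANSFORM:-, EMIT:-] out:P3(v=0); bubbles=4
Total bubble-slots: 20

Answer: 20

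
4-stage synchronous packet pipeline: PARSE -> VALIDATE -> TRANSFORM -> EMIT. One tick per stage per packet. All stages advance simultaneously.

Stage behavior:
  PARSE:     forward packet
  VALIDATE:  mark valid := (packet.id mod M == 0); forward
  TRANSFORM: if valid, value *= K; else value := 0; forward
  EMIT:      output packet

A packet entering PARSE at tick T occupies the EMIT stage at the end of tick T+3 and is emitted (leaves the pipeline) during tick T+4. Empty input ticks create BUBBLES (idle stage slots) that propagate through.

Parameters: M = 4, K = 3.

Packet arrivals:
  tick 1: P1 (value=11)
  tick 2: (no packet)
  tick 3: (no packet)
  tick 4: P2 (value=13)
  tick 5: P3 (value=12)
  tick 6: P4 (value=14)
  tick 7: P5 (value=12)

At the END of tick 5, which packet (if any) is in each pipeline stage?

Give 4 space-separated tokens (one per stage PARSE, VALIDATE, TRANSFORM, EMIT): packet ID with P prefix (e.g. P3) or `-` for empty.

Tick 1: [PARSE:P1(v=11,ok=F), VALIDATE:-, TRANSFORM:-, EMIT:-] out:-; in:P1
Tick 2: [PARSE:-, VALIDATE:P1(v=11,ok=F), TRANSFORM:-, EMIT:-] out:-; in:-
Tick 3: [PARSE:-, VALIDATE:-, TRANSFORM:P1(v=0,ok=F), EMIT:-] out:-; in:-
Tick 4: [PARSE:P2(v=13,ok=F), VALIDATE:-, TRANSFORM:-, EMIT:P1(v=0,ok=F)] out:-; in:P2
Tick 5: [PARSE:P3(v=12,ok=F), VALIDATE:P2(v=13,ok=F), TRANSFORM:-, EMIT:-] out:P1(v=0); in:P3
At end of tick 5: ['P3', 'P2', '-', '-']

Answer: P3 P2 - -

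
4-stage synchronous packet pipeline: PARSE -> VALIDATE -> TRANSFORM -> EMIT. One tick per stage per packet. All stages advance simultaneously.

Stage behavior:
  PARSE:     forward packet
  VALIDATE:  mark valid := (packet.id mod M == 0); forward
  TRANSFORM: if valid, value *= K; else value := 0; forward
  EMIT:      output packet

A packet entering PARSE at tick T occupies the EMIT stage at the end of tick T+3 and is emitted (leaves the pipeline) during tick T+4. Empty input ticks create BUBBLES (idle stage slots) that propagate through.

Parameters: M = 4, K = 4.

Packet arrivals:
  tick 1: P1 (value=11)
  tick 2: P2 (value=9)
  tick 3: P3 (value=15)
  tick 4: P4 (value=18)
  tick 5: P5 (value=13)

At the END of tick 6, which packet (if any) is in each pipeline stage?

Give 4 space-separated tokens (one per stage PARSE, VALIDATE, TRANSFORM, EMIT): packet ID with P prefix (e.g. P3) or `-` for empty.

Answer: - P5 P4 P3

Derivation:
Tick 1: [PARSE:P1(v=11,ok=F), VALIDATE:-, TRANSFORM:-, EMIT:-] out:-; in:P1
Tick 2: [PARSE:P2(v=9,ok=F), VALIDATE:P1(v=11,ok=F), TRANSFORM:-, EMIT:-] out:-; in:P2
Tick 3: [PARSE:P3(v=15,ok=F), VALIDATE:P2(v=9,ok=F), TRANSFORM:P1(v=0,ok=F), EMIT:-] out:-; in:P3
Tick 4: [PARSE:P4(v=18,ok=F), VALIDATE:P3(v=15,ok=F), TRANSFORM:P2(v=0,ok=F), EMIT:P1(v=0,ok=F)] out:-; in:P4
Tick 5: [PARSE:P5(v=13,ok=F), VALIDATE:P4(v=18,ok=T), TRANSFORM:P3(v=0,ok=F), EMIT:P2(v=0,ok=F)] out:P1(v=0); in:P5
Tick 6: [PARSE:-, VALIDATE:P5(v=13,ok=F), TRANSFORM:P4(v=72,ok=T), EMIT:P3(v=0,ok=F)] out:P2(v=0); in:-
At end of tick 6: ['-', 'P5', 'P4', 'P3']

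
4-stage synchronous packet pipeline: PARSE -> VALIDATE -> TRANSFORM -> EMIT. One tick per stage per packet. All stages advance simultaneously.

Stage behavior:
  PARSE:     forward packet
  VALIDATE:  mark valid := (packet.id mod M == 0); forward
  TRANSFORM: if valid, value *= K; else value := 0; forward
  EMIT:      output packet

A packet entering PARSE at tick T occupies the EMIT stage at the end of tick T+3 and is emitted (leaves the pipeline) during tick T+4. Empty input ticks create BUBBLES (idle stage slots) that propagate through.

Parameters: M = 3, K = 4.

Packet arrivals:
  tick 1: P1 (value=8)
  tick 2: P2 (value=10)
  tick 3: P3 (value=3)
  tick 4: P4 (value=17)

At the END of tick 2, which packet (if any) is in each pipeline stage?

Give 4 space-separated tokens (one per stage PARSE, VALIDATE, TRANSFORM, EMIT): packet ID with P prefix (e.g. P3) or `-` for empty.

Answer: P2 P1 - -

Derivation:
Tick 1: [PARSE:P1(v=8,ok=F), VALIDATE:-, TRANSFORM:-, EMIT:-] out:-; in:P1
Tick 2: [PARSE:P2(v=10,ok=F), VALIDATE:P1(v=8,ok=F), TRANSFORM:-, EMIT:-] out:-; in:P2
At end of tick 2: ['P2', 'P1', '-', '-']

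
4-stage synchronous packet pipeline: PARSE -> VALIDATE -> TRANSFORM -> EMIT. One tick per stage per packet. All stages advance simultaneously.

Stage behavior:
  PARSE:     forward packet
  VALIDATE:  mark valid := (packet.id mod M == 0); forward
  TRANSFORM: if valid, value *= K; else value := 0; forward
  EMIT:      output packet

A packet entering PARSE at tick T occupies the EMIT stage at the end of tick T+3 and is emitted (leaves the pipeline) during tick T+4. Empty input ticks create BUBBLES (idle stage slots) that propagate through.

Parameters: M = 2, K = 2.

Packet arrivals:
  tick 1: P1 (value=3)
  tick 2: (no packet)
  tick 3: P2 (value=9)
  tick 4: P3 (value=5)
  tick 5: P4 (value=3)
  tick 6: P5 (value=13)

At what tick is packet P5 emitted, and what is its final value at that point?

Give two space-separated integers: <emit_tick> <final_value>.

Answer: 10 0

Derivation:
Tick 1: [PARSE:P1(v=3,ok=F), VALIDATE:-, TRANSFORM:-, EMIT:-] out:-; in:P1
Tick 2: [PARSE:-, VALIDATE:P1(v=3,ok=F), TRANSFORM:-, EMIT:-] out:-; in:-
Tick 3: [PARSE:P2(v=9,ok=F), VALIDATE:-, TRANSFORM:P1(v=0,ok=F), EMIT:-] out:-; in:P2
Tick 4: [PARSE:P3(v=5,ok=F), VALIDATE:P2(v=9,ok=T), TRANSFORM:-, EMIT:P1(v=0,ok=F)] out:-; in:P3
Tick 5: [PARSE:P4(v=3,ok=F), VALIDATE:P3(v=5,ok=F), TRANSFORM:P2(v=18,ok=T), EMIT:-] out:P1(v=0); in:P4
Tick 6: [PARSE:P5(v=13,ok=F), VALIDATE:P4(v=3,ok=T), TRANSFORM:P3(v=0,ok=F), EMIT:P2(v=18,ok=T)] out:-; in:P5
Tick 7: [PARSE:-, VALIDATE:P5(v=13,ok=F), TRANSFORM:P4(v=6,ok=T), EMIT:P3(v=0,ok=F)] out:P2(v=18); in:-
Tick 8: [PARSE:-, VALIDATE:-, TRANSFORM:P5(v=0,ok=F), EMIT:P4(v=6,ok=T)] out:P3(v=0); in:-
Tick 9: [PARSE:-, VALIDATE:-, TRANSFORM:-, EMIT:P5(v=0,ok=F)] out:P4(v=6); in:-
Tick 10: [PARSE:-, VALIDATE:-, TRANSFORM:-, EMIT:-] out:P5(v=0); in:-
P5: arrives tick 6, valid=False (id=5, id%2=1), emit tick 10, final value 0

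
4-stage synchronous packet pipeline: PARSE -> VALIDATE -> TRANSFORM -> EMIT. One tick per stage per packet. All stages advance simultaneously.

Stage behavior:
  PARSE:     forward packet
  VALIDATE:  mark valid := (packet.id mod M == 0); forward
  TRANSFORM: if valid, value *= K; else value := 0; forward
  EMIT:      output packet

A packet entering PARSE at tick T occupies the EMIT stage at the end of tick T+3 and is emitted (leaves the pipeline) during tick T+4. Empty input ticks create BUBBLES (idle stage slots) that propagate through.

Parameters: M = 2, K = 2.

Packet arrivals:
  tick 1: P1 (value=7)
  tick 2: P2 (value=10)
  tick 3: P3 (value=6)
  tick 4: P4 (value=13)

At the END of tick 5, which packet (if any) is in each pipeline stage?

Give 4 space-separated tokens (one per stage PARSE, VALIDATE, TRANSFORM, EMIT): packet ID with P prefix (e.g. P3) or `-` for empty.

Answer: - P4 P3 P2

Derivation:
Tick 1: [PARSE:P1(v=7,ok=F), VALIDATE:-, TRANSFORM:-, EMIT:-] out:-; in:P1
Tick 2: [PARSE:P2(v=10,ok=F), VALIDATE:P1(v=7,ok=F), TRANSFORM:-, EMIT:-] out:-; in:P2
Tick 3: [PARSE:P3(v=6,ok=F), VALIDATE:P2(v=10,ok=T), TRANSFORM:P1(v=0,ok=F), EMIT:-] out:-; in:P3
Tick 4: [PARSE:P4(v=13,ok=F), VALIDATE:P3(v=6,ok=F), TRANSFORM:P2(v=20,ok=T), EMIT:P1(v=0,ok=F)] out:-; in:P4
Tick 5: [PARSE:-, VALIDATE:P4(v=13,ok=T), TRANSFORM:P3(v=0,ok=F), EMIT:P2(v=20,ok=T)] out:P1(v=0); in:-
At end of tick 5: ['-', 'P4', 'P3', 'P2']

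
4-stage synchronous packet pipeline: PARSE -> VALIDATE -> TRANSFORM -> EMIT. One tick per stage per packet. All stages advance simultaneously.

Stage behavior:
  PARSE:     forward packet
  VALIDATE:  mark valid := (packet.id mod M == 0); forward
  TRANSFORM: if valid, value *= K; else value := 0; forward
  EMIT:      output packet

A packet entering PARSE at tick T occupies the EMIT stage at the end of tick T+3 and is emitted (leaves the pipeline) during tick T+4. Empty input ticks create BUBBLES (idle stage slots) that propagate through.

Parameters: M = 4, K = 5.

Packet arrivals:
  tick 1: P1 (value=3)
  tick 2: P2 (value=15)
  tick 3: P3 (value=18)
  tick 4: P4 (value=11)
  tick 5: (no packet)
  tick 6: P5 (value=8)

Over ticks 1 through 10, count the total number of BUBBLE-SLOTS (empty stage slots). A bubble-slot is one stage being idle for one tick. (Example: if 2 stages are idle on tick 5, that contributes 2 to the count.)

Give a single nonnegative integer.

Tick 1: [PARSE:P1(v=3,ok=F), VALIDATE:-, TRANSFORM:-, EMIT:-] out:-; bubbles=3
Tick 2: [PARSE:P2(v=15,ok=F), VALIDATE:P1(v=3,ok=F), TRANSFORM:-, EMIT:-] out:-; bubbles=2
Tick 3: [PARSE:P3(v=18,ok=F), VALIDATE:P2(v=15,ok=F), TRANSFORM:P1(v=0,ok=F), EMIT:-] out:-; bubbles=1
Tick 4: [PARSE:P4(v=11,ok=F), VALIDATE:P3(v=18,ok=F), TRANSFORM:P2(v=0,ok=F), EMIT:P1(v=0,ok=F)] out:-; bubbles=0
Tick 5: [PARSE:-, VALIDATE:P4(v=11,ok=T), TRANSFORM:P3(v=0,ok=F), EMIT:P2(v=0,ok=F)] out:P1(v=0); bubbles=1
Tick 6: [PARSE:P5(v=8,ok=F), VALIDATE:-, TRANSFORM:P4(v=55,ok=T), EMIT:P3(v=0,ok=F)] out:P2(v=0); bubbles=1
Tick 7: [PARSE:-, VALIDATE:P5(v=8,ok=F), TRANSFORM:-, EMIT:P4(v=55,ok=T)] out:P3(v=0); bubbles=2
Tick 8: [PARSE:-, VALIDATE:-, TRANSFORM:P5(v=0,ok=F), EMIT:-] out:P4(v=55); bubbles=3
Tick 9: [PARSE:-, VALIDATE:-, TRANSFORM:-, EMIT:P5(v=0,ok=F)] out:-; bubbles=3
Tick 10: [PARSE:-, VALIDATE:-, TRANSFORM:-, EMIT:-] out:P5(v=0); bubbles=4
Total bubble-slots: 20

Answer: 20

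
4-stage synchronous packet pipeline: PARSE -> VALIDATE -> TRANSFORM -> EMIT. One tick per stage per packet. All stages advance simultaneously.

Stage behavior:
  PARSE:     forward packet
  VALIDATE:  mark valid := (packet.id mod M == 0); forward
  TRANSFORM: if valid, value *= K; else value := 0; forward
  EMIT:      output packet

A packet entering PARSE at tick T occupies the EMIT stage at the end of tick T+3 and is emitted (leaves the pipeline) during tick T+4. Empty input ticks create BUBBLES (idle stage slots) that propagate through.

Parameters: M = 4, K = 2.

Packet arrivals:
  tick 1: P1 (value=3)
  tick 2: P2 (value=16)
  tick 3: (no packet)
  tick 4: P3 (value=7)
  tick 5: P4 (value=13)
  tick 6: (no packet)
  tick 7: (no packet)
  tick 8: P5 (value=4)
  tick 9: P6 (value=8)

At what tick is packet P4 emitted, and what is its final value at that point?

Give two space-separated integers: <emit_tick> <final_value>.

Answer: 9 26

Derivation:
Tick 1: [PARSE:P1(v=3,ok=F), VALIDATE:-, TRANSFORM:-, EMIT:-] out:-; in:P1
Tick 2: [PARSE:P2(v=16,ok=F), VALIDATE:P1(v=3,ok=F), TRANSFORM:-, EMIT:-] out:-; in:P2
Tick 3: [PARSE:-, VALIDATE:P2(v=16,ok=F), TRANSFORM:P1(v=0,ok=F), EMIT:-] out:-; in:-
Tick 4: [PARSE:P3(v=7,ok=F), VALIDATE:-, TRANSFORM:P2(v=0,ok=F), EMIT:P1(v=0,ok=F)] out:-; in:P3
Tick 5: [PARSE:P4(v=13,ok=F), VALIDATE:P3(v=7,ok=F), TRANSFORM:-, EMIT:P2(v=0,ok=F)] out:P1(v=0); in:P4
Tick 6: [PARSE:-, VALIDATE:P4(v=13,ok=T), TRANSFORM:P3(v=0,ok=F), EMIT:-] out:P2(v=0); in:-
Tick 7: [PARSE:-, VALIDATE:-, TRANSFORM:P4(v=26,ok=T), EMIT:P3(v=0,ok=F)] out:-; in:-
Tick 8: [PARSE:P5(v=4,ok=F), VALIDATE:-, TRANSFORM:-, EMIT:P4(v=26,ok=T)] out:P3(v=0); in:P5
Tick 9: [PARSE:P6(v=8,ok=F), VALIDATE:P5(v=4,ok=F), TRANSFORM:-, EMIT:-] out:P4(v=26); in:P6
Tick 10: [PARSE:-, VALIDATE:P6(v=8,ok=F), TRANSFORM:P5(v=0,ok=F), EMIT:-] out:-; in:-
Tick 11: [PARSE:-, VALIDATE:-, TRANSFORM:P6(v=0,ok=F), EMIT:P5(v=0,ok=F)] out:-; in:-
Tick 12: [PARSE:-, VALIDATE:-, TRANSFORM:-, EMIT:P6(v=0,ok=F)] out:P5(v=0); in:-
Tick 13: [PARSE:-, VALIDATE:-, TRANSFORM:-, EMIT:-] out:P6(v=0); in:-
P4: arrives tick 5, valid=True (id=4, id%4=0), emit tick 9, final value 26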